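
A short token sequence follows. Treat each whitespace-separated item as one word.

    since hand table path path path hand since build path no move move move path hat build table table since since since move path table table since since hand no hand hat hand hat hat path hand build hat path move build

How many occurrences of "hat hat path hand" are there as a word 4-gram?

Scanning the 39 overlapping 4-gram windows for "hat hat path hand":
  position 34–37: hat hat path hand

1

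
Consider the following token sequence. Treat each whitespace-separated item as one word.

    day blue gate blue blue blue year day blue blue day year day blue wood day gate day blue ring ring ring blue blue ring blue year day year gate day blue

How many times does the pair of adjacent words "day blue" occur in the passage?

5

Scanning the 31 overlapping bigram windows for "day blue":
  position 1–2: day blue
  position 8–9: day blue
  position 13–14: day blue
  position 18–19: day blue
  position 31–32: day blue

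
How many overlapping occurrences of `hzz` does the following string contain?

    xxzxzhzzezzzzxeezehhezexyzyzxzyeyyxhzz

2

Sliding a length-3 window over the 38 characters (36 positions):
  position 6–8: hzz
  position 36–38: hzz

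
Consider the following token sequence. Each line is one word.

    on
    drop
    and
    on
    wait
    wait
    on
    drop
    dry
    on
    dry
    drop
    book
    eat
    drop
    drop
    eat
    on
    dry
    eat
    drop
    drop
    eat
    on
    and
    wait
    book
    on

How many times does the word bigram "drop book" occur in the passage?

1

Scanning the 27 overlapping bigram windows for "drop book":
  position 12–13: drop book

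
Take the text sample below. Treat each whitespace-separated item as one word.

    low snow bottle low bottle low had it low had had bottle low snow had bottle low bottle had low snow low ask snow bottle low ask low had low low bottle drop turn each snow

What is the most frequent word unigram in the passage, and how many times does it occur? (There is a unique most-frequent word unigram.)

Unigram frequencies (highest first):
  low: 12
  bottle: 7
  had: 6
  snow: 5
  ask: 2
  it: 1
  … (3 more, each ≤ 1)

"low", 12 times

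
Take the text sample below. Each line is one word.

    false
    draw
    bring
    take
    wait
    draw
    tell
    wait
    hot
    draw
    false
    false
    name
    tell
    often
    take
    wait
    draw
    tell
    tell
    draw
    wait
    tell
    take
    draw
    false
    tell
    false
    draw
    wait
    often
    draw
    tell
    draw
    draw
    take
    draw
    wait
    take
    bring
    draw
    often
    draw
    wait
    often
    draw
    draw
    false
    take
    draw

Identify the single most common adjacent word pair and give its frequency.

Bigram frequencies (highest first):
  draw wait: 4
  draw tell: 3
  draw false: 3
  take draw: 3
  often draw: 3
  false draw: 2
  … (26 more, each ≤ 2)

"draw wait", 4 times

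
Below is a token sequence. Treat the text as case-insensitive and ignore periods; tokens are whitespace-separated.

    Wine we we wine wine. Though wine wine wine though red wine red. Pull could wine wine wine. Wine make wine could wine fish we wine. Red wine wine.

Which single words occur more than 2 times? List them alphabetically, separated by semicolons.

red; we; wine

Unigram counts meeting the condition (more than 2 times):
  red: 3
  we: 3
  wine: 16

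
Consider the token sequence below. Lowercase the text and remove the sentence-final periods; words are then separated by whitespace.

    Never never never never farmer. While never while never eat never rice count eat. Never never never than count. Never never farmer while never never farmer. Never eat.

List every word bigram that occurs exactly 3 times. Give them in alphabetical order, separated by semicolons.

Bigram counts meeting the condition (exactly 3 times):
  never farmer: 3
  while never: 3

never farmer; while never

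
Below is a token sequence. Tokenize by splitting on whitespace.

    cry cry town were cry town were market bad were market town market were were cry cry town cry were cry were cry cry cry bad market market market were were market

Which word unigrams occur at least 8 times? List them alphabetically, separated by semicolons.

cry; were

Unigram counts meeting the condition (at least 8 times):
  cry: 10
  were: 9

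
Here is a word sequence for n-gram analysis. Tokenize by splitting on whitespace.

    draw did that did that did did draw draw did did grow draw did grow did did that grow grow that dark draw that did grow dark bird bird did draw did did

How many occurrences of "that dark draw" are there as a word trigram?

1

Scanning the 31 overlapping trigram windows for "that dark draw":
  position 21–23: that dark draw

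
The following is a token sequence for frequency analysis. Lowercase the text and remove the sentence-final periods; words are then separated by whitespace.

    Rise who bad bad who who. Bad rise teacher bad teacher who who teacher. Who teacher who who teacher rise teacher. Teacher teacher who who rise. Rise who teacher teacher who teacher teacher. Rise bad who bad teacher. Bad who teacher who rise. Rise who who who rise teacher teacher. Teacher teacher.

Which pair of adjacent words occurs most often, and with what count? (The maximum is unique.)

Bigram frequencies (highest first):
  teacher teacher: 7
  who who: 6
  teacher who: 6
  who teacher: 6
  rise who: 3
  who bad: 3
  … (10 more, each ≤ 3)

"teacher teacher", 7 times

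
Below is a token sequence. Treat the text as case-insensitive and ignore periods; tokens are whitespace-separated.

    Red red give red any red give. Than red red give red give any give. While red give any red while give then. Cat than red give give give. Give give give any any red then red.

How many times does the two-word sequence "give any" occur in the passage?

3

Scanning the 36 overlapping bigram windows for "give any":
  position 13–14: give any
  position 18–19: give any
  position 32–33: give any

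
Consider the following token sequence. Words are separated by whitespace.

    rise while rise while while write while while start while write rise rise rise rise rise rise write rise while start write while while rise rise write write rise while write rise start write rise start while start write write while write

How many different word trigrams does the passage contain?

42 tokens → 40 trigram windows in total.
Repeated trigrams (each contributes count−1 duplicates):
  rise rise rise: 4
  rise rise write: 2
  while start write: 2
  while write rise: 2
  write rise start: 2
  write rise while: 2
  write while while: 2
9 duplicate windows → 40 − 9 = 31 distinct.

31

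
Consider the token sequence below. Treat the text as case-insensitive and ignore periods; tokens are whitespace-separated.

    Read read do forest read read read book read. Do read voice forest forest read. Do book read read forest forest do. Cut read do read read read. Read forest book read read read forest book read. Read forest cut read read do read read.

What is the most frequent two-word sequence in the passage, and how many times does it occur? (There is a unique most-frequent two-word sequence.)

"read read", 12 times

Bigram frequencies (highest first):
  read read: 12
  read do: 5
  book read: 4
  read forest: 4
  do read: 3
  forest read: 2
  … (11 more, each ≤ 2)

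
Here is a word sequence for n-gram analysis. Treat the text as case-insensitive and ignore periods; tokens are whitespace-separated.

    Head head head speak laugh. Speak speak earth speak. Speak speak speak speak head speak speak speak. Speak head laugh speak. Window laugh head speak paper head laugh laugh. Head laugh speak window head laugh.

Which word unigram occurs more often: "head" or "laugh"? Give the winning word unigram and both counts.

"head" (9 vs 7)

"head": 9 occurrences
"laugh": 7 occurrences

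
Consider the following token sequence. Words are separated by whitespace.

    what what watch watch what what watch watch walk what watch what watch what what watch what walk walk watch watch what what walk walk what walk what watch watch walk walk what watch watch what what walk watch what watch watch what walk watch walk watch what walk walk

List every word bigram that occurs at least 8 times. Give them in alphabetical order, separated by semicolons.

watch what; what watch

Bigram counts meeting the condition (at least 8 times):
  watch what: 9
  what watch: 8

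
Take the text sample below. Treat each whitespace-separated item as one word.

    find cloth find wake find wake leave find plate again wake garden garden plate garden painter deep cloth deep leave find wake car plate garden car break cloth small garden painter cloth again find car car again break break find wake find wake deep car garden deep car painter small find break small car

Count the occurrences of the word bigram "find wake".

5

Scanning the 53 overlapping bigram windows for "find wake":
  position 3–4: find wake
  position 5–6: find wake
  position 21–22: find wake
  position 40–41: find wake
  position 42–43: find wake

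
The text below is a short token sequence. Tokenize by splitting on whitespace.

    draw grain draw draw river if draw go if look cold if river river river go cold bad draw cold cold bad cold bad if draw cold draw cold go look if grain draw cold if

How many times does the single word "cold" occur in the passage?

Scanning the 36 tokens for "cold":
  position 11: cold
  position 17: cold
  position 20: cold
  position 21: cold
  position 23: cold
  position 27: cold
  position 29: cold
  position 35: cold

8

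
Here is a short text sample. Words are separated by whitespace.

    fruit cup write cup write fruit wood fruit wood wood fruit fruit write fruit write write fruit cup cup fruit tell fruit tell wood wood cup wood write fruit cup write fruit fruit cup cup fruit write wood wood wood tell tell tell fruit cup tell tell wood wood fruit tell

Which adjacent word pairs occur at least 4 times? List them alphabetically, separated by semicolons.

fruit cup; wood wood; write fruit

Bigram counts meeting the condition (at least 4 times):
  fruit cup: 5
  wood wood: 5
  write fruit: 5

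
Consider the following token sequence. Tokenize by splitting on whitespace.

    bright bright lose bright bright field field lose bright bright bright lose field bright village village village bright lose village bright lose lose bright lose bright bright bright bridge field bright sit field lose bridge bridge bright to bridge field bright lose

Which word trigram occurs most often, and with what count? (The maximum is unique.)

"lose bright bright", 3 times

Trigram frequencies (highest first):
  lose bright bright: 3
  bright bright lose: 2
  bright lose bright: 2
  bright bright bright: 2
  village bright lose: 2
  bridge field bright: 2
  … (27 more, each ≤ 1)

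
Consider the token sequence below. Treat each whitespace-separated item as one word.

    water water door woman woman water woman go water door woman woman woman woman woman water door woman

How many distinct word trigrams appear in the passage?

18 tokens → 16 trigram windows in total.
Repeated trigrams (each contributes count−1 duplicates):
  water door woman: 3
  woman woman woman: 3
  door woman woman: 2
  woman woman water: 2
6 duplicate windows → 16 − 6 = 10 distinct.

10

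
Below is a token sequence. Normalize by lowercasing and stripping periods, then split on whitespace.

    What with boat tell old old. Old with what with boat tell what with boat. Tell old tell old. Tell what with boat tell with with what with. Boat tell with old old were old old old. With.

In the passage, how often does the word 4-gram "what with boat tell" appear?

5

Scanning the 35 overlapping 4-gram windows for "what with boat tell":
  position 1–4: what with boat tell
  position 9–12: what with boat tell
  position 13–16: what with boat tell
  position 21–24: what with boat tell
  position 27–30: what with boat tell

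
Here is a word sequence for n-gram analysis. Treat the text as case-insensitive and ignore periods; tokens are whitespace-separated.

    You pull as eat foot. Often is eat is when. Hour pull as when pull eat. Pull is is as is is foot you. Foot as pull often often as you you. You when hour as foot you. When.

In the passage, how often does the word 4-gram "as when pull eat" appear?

Scanning the 36 overlapping 4-gram windows for "as when pull eat":
  position 13–16: as when pull eat

1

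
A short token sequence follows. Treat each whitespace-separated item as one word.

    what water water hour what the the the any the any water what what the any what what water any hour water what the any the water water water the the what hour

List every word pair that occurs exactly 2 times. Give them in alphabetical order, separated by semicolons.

any the; water what; what water; what what

Bigram counts meeting the condition (exactly 2 times):
  any the: 2
  water what: 2
  what water: 2
  what what: 2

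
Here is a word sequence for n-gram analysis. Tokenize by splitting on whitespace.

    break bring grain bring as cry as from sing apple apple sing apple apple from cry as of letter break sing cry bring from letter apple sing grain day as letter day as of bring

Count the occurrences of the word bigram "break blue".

Scanning the 34 overlapping bigram windows for "break blue":
  (none found)

0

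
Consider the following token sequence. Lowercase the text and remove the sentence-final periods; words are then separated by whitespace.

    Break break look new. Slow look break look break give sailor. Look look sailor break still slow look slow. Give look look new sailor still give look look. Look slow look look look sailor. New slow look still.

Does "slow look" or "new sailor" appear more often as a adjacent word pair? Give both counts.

"slow look": 4 occurrences
"new sailor": 1 occurrence

"slow look" (4 vs 1)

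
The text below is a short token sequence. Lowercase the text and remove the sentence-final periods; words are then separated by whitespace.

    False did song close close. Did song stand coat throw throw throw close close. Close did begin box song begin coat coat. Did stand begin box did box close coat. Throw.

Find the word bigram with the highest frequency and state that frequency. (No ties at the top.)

Bigram frequencies (highest first):
  close close: 3
  did song: 2
  close did: 2
  coat throw: 2
  throw throw: 2
  begin box: 2
  … (17 more, each ≤ 1)

"close close", 3 times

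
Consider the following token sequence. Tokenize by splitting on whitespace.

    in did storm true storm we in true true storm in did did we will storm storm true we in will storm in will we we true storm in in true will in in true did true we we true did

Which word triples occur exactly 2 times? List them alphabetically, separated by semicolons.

Trigram counts meeting the condition (exactly 2 times):
  in in true: 2
  true storm in: 2
  we we true: 2

in in true; true storm in; we we true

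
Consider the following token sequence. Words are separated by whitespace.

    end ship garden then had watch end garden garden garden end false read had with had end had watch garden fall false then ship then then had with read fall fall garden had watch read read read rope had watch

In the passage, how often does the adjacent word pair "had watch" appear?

4

Scanning the 39 overlapping bigram windows for "had watch":
  position 5–6: had watch
  position 18–19: had watch
  position 33–34: had watch
  position 39–40: had watch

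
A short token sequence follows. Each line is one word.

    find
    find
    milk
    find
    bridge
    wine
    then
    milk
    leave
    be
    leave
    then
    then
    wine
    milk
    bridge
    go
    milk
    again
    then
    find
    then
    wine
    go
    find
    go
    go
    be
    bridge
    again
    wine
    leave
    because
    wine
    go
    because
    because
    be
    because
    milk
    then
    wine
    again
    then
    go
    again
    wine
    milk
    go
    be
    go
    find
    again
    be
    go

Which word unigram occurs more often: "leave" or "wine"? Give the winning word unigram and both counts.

"leave": 3 occurrences
"wine": 7 occurrences

"wine" (7 vs 3)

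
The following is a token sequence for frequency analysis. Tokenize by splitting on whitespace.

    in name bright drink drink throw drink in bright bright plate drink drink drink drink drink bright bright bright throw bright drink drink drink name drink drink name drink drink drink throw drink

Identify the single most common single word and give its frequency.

Unigram frequencies (highest first):
  drink: 17
  bright: 7
  name: 3
  throw: 3
  in: 2
  plate: 1

"drink", 17 times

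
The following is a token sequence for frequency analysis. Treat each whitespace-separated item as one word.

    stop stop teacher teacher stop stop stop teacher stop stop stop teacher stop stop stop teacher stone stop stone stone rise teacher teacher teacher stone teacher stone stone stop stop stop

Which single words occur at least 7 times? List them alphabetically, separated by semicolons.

Unigram counts meeting the condition (at least 7 times):
  stop: 15
  teacher: 9

stop; teacher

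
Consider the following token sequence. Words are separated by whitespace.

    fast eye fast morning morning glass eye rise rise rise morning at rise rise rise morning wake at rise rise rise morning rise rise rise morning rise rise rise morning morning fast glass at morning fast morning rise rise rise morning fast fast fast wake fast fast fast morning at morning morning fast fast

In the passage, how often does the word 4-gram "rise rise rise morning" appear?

6

Scanning the 51 overlapping 4-gram windows for "rise rise rise morning":
  position 8–11: rise rise rise morning
  position 13–16: rise rise rise morning
  position 19–22: rise rise rise morning
  position 23–26: rise rise rise morning
  position 27–30: rise rise rise morning
  position 38–41: rise rise rise morning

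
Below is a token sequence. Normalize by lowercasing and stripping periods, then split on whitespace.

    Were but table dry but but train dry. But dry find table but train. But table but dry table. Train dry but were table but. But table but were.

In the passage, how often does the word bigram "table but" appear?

4

Scanning the 28 overlapping bigram windows for "table but":
  position 12–13: table but
  position 16–17: table but
  position 24–25: table but
  position 27–28: table but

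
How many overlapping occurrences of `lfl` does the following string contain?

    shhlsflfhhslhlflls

1

Sliding a length-3 window over the 18 characters (16 positions):
  position 14–16: lfl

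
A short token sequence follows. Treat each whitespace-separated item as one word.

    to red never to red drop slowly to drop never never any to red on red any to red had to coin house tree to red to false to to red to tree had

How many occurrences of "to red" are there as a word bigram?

Scanning the 33 overlapping bigram windows for "to red":
  position 1–2: to red
  position 4–5: to red
  position 13–14: to red
  position 18–19: to red
  position 25–26: to red
  position 30–31: to red

6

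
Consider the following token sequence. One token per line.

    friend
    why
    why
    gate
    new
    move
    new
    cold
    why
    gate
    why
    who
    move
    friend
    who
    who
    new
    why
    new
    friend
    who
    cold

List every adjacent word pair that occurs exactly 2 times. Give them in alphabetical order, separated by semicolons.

friend who; why gate

Bigram counts meeting the condition (exactly 2 times):
  friend who: 2
  why gate: 2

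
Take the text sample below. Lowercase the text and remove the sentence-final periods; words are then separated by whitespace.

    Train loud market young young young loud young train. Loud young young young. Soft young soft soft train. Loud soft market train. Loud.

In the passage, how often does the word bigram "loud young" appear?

2

Scanning the 22 overlapping bigram windows for "loud young":
  position 7–8: loud young
  position 10–11: loud young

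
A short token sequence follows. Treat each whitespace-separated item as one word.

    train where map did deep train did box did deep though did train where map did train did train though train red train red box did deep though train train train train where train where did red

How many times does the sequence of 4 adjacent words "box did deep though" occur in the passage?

Scanning the 34 overlapping 4-gram windows for "box did deep though":
  position 8–11: box did deep though
  position 25–28: box did deep though

2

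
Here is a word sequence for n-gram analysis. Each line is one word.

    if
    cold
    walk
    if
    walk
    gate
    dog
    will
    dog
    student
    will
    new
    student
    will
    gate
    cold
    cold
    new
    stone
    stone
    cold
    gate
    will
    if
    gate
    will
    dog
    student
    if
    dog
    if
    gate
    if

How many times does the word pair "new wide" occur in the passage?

0

Scanning the 32 overlapping bigram windows for "new wide":
  (none found)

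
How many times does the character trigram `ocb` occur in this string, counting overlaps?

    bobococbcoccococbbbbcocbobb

3

Sliding a length-3 window over the 27 characters (25 positions):
  position 6–8: ocb
  position 15–17: ocb
  position 22–24: ocb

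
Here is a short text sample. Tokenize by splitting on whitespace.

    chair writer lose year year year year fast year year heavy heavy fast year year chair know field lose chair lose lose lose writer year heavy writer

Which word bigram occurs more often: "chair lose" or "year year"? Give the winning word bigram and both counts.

"chair lose": 1 occurrence
"year year": 5 occurrences

"year year" (5 vs 1)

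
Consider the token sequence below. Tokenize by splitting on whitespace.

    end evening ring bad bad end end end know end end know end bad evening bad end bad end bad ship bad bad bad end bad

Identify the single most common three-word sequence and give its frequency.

"bad end bad", 3 times

Trigram frequencies (highest first):
  bad end bad: 3
  bad bad end: 2
  end end know: 2
  end know end: 2
  end evening ring: 1
  evening ring bad: 1
  … (13 more, each ≤ 1)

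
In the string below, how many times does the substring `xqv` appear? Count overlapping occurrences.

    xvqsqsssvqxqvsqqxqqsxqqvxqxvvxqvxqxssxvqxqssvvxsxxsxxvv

2

Sliding a length-3 window over the 55 characters (53 positions):
  position 11–13: xqv
  position 30–32: xqv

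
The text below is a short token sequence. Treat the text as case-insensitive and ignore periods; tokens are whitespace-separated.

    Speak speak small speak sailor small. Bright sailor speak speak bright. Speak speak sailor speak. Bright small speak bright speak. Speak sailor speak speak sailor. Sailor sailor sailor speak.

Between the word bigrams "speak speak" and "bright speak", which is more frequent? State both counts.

"speak speak" (5 vs 2)

"speak speak": 5 occurrences
"bright speak": 2 occurrences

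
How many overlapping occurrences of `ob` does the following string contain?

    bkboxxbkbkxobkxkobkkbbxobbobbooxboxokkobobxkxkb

6

Sliding a length-2 window over the 47 characters (46 positions):
  position 12–13: ob
  position 17–18: ob
  position 24–25: ob
  position 27–28: ob
  position 39–40: ob
  position 41–42: ob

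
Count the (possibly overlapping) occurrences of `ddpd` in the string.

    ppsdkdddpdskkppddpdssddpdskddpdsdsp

Sliding a length-4 window over the 35 characters (32 positions):
  position 7–10: ddpd
  position 16–19: ddpd
  position 22–25: ddpd
  position 28–31: ddpd

4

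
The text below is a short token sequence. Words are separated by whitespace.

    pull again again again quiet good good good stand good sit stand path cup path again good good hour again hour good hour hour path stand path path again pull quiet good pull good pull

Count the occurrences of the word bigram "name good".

Scanning the 34 overlapping bigram windows for "name good":
  (none found)

0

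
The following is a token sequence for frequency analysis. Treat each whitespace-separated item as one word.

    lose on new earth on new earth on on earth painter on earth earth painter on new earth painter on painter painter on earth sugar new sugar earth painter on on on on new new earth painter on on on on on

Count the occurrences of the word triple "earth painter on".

Scanning the 40 overlapping trigram windows for "earth painter on":
  position 10–12: earth painter on
  position 14–16: earth painter on
  position 18–20: earth painter on
  position 28–30: earth painter on
  position 36–38: earth painter on

5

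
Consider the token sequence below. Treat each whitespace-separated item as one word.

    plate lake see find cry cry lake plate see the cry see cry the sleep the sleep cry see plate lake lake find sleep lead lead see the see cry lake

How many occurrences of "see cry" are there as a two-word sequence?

2

Scanning the 30 overlapping bigram windows for "see cry":
  position 12–13: see cry
  position 29–30: see cry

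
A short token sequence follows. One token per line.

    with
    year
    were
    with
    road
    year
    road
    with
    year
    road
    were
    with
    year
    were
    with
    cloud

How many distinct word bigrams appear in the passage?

9

16 tokens → 15 bigram windows in total.
Repeated bigrams (each contributes count−1 duplicates):
  were with: 3
  with year: 3
  year road: 2
  year were: 2
6 duplicate windows → 15 − 6 = 9 distinct.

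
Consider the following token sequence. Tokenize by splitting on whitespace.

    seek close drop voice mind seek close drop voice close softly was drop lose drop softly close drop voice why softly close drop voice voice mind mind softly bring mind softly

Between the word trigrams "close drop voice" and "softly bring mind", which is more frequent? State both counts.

"close drop voice": 4 occurrences
"softly bring mind": 1 occurrence

"close drop voice" (4 vs 1)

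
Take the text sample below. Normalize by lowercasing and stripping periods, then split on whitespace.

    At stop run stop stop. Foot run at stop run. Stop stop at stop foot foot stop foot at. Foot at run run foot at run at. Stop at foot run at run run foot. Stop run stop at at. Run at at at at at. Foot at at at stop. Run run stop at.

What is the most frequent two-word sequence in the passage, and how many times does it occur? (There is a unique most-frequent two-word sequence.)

"at at", 7 times

Bigram frequencies (highest first):
  at at: 7
  at stop: 5
  stop run: 4
  run stop: 4
  run at: 4
  stop at: 4
  … (10 more, each ≤ 4)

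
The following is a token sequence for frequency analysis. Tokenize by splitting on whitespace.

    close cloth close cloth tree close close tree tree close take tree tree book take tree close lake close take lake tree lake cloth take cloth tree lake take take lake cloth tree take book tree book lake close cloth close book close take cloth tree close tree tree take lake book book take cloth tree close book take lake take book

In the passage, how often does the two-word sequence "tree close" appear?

5

Scanning the 61 overlapping bigram windows for "tree close":
  position 5–6: tree close
  position 9–10: tree close
  position 16–17: tree close
  position 46–47: tree close
  position 56–57: tree close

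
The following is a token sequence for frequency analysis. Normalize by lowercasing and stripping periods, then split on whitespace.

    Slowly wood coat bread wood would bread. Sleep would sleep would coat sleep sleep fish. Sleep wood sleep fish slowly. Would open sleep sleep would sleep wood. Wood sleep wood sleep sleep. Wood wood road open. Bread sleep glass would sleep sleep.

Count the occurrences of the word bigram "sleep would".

Scanning the 41 overlapping bigram windows for "sleep would":
  position 8–9: sleep would
  position 10–11: sleep would
  position 24–25: sleep would

3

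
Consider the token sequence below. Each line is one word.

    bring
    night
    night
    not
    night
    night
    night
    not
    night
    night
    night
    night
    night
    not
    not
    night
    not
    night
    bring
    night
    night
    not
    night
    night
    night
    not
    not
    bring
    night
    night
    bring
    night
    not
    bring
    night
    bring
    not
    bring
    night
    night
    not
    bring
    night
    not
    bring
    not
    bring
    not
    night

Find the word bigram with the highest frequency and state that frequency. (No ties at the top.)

"night night", 12 times

Bigram frequencies (highest first):
  night night: 12
  night not: 9
  bring night: 7
  not night: 6
  not bring: 6
  night bring: 3
  … (2 more, each ≤ 3)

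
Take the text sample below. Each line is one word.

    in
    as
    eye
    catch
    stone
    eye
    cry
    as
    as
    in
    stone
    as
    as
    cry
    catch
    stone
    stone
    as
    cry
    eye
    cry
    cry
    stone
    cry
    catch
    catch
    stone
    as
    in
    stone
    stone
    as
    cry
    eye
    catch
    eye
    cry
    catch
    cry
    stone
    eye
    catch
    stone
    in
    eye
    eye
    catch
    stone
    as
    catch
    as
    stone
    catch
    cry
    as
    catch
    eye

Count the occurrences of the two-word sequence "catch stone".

5

Scanning the 56 overlapping bigram windows for "catch stone":
  position 4–5: catch stone
  position 15–16: catch stone
  position 26–27: catch stone
  position 42–43: catch stone
  position 47–48: catch stone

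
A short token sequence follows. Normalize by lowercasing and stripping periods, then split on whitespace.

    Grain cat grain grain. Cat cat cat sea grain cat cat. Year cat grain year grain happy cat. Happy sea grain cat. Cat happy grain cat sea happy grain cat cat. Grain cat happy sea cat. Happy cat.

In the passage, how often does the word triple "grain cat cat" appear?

Scanning the 36 overlapping trigram windows for "grain cat cat":
  position 4–6: grain cat cat
  position 9–11: grain cat cat
  position 21–23: grain cat cat
  position 29–31: grain cat cat

4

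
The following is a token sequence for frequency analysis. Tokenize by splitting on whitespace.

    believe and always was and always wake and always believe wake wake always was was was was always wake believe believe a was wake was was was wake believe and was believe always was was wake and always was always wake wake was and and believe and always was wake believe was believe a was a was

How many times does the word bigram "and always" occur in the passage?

Scanning the 56 overlapping bigram windows for "and always":
  position 2–3: and always
  position 5–6: and always
  position 8–9: and always
  position 37–38: and always
  position 47–48: and always

5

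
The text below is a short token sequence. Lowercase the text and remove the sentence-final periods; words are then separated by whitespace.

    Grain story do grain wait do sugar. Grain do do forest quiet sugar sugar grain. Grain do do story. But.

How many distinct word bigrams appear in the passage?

16

20 tokens → 19 bigram windows in total.
Repeated bigrams (each contributes count−1 duplicates):
  do do: 2
  grain do: 2
  sugar grain: 2
3 duplicate windows → 19 − 3 = 16 distinct.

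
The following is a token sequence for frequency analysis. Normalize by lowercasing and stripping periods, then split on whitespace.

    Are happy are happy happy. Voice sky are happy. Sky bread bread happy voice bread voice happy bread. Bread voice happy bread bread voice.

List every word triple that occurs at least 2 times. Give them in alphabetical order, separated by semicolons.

Trigram counts meeting the condition (at least 2 times):
  bread bread voice: 2
  bread voice happy: 2
  happy bread bread: 2
  voice happy bread: 2

bread bread voice; bread voice happy; happy bread bread; voice happy bread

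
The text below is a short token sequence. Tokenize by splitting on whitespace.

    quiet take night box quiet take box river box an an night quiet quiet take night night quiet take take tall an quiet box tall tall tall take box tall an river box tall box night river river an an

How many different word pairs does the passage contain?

40 tokens → 39 bigram windows in total.
Repeated bigrams (each contributes count−1 duplicates):
  quiet take: 4
  box tall: 3
  an an: 2
  night quiet: 2
  river box: 2
  take box: 2
  take night: 2
  tall an: 2
  … (1 more repeated)
12 duplicate windows → 39 − 12 = 27 distinct.

27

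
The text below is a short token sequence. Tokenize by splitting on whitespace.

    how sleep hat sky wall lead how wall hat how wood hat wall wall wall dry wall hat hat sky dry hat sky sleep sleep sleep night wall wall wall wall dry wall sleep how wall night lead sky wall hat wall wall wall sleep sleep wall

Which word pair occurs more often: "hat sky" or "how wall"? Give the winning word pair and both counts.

"hat sky" (3 vs 2)

"hat sky": 3 occurrences
"how wall": 2 occurrences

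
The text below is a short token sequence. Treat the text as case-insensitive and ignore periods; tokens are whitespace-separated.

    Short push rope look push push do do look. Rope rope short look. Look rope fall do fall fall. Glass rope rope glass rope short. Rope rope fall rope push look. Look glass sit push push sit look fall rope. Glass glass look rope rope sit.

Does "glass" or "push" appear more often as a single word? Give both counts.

"glass": 5 occurrences
"push": 6 occurrences

"push" (6 vs 5)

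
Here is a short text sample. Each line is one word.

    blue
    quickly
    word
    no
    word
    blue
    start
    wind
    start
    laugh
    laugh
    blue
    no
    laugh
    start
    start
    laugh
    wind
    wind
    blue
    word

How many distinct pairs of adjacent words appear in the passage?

19

21 tokens → 20 bigram windows in total.
Repeated bigrams (each contributes count−1 duplicates):
  start laugh: 2
1 duplicate windows → 20 − 1 = 19 distinct.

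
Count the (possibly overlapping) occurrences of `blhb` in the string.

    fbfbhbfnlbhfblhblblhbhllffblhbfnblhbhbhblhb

5

Sliding a length-4 window over the 43 characters (40 positions):
  position 13–16: blhb
  position 18–21: blhb
  position 27–30: blhb
  position 33–36: blhb
  position 40–43: blhb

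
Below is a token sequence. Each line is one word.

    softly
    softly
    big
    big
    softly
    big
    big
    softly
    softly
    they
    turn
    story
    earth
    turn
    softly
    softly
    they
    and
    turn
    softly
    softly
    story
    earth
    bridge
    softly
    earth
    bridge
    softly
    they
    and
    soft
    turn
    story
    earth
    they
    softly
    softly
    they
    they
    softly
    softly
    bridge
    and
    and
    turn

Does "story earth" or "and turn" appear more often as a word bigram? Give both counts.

"story earth" (3 vs 2)

"story earth": 3 occurrences
"and turn": 2 occurrences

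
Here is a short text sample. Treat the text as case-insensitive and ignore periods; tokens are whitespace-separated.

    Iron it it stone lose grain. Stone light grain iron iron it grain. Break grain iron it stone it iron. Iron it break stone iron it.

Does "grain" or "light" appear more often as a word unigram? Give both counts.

"grain": 4 occurrences
"light": 1 occurrence

"grain" (4 vs 1)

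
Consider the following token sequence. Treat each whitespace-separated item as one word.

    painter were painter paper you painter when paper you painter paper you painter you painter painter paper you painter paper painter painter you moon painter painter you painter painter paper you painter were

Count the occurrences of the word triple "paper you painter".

Scanning the 31 overlapping trigram windows for "paper you painter":
  position 4–6: paper you painter
  position 8–10: paper you painter
  position 11–13: paper you painter
  position 17–19: paper you painter
  position 30–32: paper you painter

5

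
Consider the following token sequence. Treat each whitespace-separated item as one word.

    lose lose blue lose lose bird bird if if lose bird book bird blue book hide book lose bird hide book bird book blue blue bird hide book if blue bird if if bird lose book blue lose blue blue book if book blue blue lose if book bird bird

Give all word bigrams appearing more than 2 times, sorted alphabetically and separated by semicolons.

blue blue; blue lose; book bird; book blue; hide book; lose bird

Bigram counts meeting the condition (more than 2 times):
  blue blue: 3
  blue lose: 3
  book bird: 3
  book blue: 3
  hide book: 3
  lose bird: 3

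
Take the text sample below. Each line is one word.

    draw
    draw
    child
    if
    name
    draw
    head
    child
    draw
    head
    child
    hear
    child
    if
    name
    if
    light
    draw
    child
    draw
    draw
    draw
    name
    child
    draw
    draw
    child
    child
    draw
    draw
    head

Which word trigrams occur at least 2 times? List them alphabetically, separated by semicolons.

child draw draw; child if name; draw draw child; draw head child

Trigram counts meeting the condition (at least 2 times):
  child draw draw: 3
  child if name: 2
  draw draw child: 2
  draw head child: 2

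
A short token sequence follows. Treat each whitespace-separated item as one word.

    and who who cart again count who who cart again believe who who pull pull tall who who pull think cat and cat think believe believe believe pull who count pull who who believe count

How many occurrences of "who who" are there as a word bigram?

5

Scanning the 34 overlapping bigram windows for "who who":
  position 2–3: who who
  position 7–8: who who
  position 12–13: who who
  position 17–18: who who
  position 32–33: who who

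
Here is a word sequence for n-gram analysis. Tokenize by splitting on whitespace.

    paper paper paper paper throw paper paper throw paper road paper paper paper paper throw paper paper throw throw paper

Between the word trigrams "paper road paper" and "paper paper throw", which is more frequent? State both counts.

"paper paper throw" (4 vs 1)

"paper road paper": 1 occurrence
"paper paper throw": 4 occurrences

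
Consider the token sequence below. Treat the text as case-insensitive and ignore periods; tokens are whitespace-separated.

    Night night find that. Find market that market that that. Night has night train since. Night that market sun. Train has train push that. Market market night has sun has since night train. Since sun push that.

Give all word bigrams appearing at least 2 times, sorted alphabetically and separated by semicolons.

Bigram counts meeting the condition (at least 2 times):
  market that: 2
  night has: 2
  night train: 2
  push that: 2
  since night: 2
  that market: 3
  train since: 2

market that; night has; night train; push that; since night; that market; train since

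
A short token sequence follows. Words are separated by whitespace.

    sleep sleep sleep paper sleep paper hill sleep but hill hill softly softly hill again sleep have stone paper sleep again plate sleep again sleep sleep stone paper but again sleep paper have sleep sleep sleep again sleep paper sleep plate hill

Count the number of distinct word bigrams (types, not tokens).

42 tokens → 41 bigram windows in total.
Repeated bigrams (each contributes count−1 duplicates):
  sleep sleep: 5
  again sleep: 4
  sleep paper: 4
  paper sleep: 3
  sleep again: 3
  stone paper: 2
15 duplicate windows → 41 − 15 = 26 distinct.

26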